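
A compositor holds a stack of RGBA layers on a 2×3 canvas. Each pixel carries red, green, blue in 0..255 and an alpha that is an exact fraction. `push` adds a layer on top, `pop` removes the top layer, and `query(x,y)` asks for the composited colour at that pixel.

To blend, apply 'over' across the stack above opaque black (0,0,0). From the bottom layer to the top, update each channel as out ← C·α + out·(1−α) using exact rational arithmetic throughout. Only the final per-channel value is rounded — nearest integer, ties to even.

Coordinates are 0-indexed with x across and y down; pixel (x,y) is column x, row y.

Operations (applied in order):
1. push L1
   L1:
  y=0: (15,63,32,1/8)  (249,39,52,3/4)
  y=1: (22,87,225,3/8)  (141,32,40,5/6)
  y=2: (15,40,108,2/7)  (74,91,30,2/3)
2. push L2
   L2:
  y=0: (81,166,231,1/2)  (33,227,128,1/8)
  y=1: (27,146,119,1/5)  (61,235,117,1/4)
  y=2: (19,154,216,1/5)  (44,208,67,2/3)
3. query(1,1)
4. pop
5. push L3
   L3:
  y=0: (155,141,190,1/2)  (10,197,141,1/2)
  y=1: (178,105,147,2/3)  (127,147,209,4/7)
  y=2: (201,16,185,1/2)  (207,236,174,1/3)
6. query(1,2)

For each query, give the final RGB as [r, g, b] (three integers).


query (1,1) [L1,L2] — begin 0,0,0
after L1 α=5/6: [235/2, 80/3, 100/3]
after L2 α=1/4: [827/8, 315/4, 217/4]
→ [103, 79, 54]

at x=1,y=2 over L1,L3:
L1 α=2/3: [148/3, 182/3, 20]
L3 α=1/3: [917/9, 1072/9, 214/3]
→ [102, 119, 71]


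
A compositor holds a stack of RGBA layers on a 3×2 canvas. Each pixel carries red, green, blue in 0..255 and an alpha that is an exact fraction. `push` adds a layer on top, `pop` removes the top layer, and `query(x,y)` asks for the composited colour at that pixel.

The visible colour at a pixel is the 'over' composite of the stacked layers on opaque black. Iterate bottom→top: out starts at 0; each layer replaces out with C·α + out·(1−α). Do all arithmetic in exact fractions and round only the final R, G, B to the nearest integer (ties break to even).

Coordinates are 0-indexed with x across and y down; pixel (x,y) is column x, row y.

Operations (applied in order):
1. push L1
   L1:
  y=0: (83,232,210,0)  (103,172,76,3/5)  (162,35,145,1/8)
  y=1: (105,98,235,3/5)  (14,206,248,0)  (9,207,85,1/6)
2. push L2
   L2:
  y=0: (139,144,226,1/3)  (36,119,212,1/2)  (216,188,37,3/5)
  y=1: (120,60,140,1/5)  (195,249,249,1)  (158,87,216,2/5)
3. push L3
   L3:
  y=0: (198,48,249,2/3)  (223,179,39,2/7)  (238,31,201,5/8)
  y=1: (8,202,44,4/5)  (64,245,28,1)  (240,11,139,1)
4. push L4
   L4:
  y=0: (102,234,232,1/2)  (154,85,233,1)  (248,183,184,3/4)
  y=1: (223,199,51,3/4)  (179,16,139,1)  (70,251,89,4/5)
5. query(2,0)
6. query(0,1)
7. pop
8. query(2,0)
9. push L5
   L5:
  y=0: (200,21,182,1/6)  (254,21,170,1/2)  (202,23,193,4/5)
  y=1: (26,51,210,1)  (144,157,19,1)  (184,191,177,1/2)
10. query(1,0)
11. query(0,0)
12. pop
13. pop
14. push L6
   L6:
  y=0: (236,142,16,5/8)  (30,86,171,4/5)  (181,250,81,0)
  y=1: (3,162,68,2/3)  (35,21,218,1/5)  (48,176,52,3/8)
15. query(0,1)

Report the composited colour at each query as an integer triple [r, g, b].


(2,0) stack=L1,L2,L3,L4; from [0,0,0]:
L1 α=1/8: [81/4, 35/8, 145/8]
L2 α=3/5: [1377/10, 2291/20, 589/20]
L3 α=5/8: [16031/80, 9973/160, 21867/160]
L4 α=3/4: [75551/320, 97813/640, 110187/640]
= [236, 153, 172]

at x=0,y=1 over L1,L2,L3,L4:
+L1 (α=3/5) → [63, 294/5, 141]
+L2 (α=1/5) → [372/5, 1476/25, 704/5]
+L3 (α=4/5) → [532/25, 21676/125, 1584/25]
+L4 (α=3/4) → [17257/100, 96301/500, 5409/100]
→ [173, 193, 54]

at x=2,y=0 over L1,L2,L3:
+L1 (α=1/8) → [81/4, 35/8, 145/8]
+L2 (α=3/5) → [1377/10, 2291/20, 589/20]
+L3 (α=5/8) → [16031/80, 9973/160, 21867/160]
→ [200, 62, 137]

at x=1,y=0 over L1,L2,L3,L5:
L1 α=3/5: [309/5, 516/5, 228/5]
L2 α=1/2: [489/10, 1111/10, 644/5]
L3 α=2/7: [1381/14, 261/2, 722/7]
L5 α=1/2: [4937/28, 303/4, 956/7]
rounded: [176, 76, 137]

(0,0) stack=L1,L2,L3,L5; from [0,0,0]:
+L1 (α=0) → [0, 0, 0]
+L2 (α=1/3) → [139/3, 48, 226/3]
+L3 (α=2/3) → [1327/9, 48, 1720/9]
+L5 (α=1/6) → [8435/54, 87/2, 5119/27]
rounded: [156, 44, 190]

query (0,1) [L1,L2,L6] — begin 0,0,0
after L1 α=3/5: [63, 294/5, 141]
after L2 α=1/5: [372/5, 1476/25, 704/5]
after L6 α=2/3: [134/5, 3192/25, 1384/15]
→ [27, 128, 92]


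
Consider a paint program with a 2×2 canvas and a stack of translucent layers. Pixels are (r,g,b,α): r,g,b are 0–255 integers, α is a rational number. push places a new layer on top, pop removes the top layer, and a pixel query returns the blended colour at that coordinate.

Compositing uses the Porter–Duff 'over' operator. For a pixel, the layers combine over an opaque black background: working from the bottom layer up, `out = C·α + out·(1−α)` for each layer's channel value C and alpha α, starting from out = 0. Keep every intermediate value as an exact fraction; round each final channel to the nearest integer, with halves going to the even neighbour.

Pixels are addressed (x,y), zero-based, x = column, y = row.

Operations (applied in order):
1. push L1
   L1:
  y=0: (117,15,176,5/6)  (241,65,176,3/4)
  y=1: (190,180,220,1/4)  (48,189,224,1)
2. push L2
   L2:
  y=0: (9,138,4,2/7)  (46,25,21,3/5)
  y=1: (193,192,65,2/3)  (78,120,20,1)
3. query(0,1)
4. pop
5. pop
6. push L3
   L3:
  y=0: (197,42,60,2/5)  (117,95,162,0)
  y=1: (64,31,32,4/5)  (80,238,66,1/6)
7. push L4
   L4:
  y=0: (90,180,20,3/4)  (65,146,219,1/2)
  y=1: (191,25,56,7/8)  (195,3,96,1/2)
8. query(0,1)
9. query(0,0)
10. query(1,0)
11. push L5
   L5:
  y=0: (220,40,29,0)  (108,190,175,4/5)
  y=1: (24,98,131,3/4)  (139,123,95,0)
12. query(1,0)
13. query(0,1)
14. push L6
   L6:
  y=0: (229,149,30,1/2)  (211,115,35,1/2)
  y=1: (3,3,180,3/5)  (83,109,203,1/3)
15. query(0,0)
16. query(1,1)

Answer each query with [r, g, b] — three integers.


(0,1) stack=L1,L2; from [0,0,0]:
L1 α=1/4: [95/2, 45, 55]
L2 α=2/3: [289/2, 143, 185/3]
= [144, 143, 62]

query (0,1) [L3,L4] — begin 0,0,0
+L3 (α=4/5) → [256/5, 124/5, 128/5]
+L4 (α=7/8) → [6941/40, 999/40, 261/5]
→ [174, 25, 52]

(0,0) stack=L3,L4; from [0,0,0]:
+L3 (α=2/5) → [394/5, 84/5, 24]
+L4 (α=3/4) → [436/5, 696/5, 21]
= [87, 139, 21]

query (1,0) [L3,L4] — begin 0,0,0
L3 α=0: [0, 0, 0]
L4 α=1/2: [65/2, 73, 219/2]
rounded: [32, 73, 110]

at x=1,y=0 over L3,L4,L5:
after L3 α=0: [0, 0, 0]
after L4 α=1/2: [65/2, 73, 219/2]
after L5 α=4/5: [929/10, 833/5, 1619/10]
rounded: [93, 167, 162]

at x=0,y=1 over L3,L4,L5:
L3 α=4/5: [256/5, 124/5, 128/5]
L4 α=7/8: [6941/40, 999/40, 261/5]
L5 α=3/4: [9821/160, 12759/160, 1113/10]
rounded: [61, 80, 111]

at x=0,y=0 over L3,L4,L5,L6:
after L3 α=2/5: [394/5, 84/5, 24]
after L4 α=3/4: [436/5, 696/5, 21]
after L5 α=0: [436/5, 696/5, 21]
after L6 α=1/2: [1581/10, 1441/10, 51/2]
rounded: [158, 144, 26]

(1,1) stack=L3,L4,L5,L6; from [0,0,0]:
+L3 (α=1/6) → [40/3, 119/3, 11]
+L4 (α=1/2) → [625/6, 64/3, 107/2]
+L5 (α=0) → [625/6, 64/3, 107/2]
+L6 (α=1/3) → [874/9, 455/9, 310/3]
= [97, 51, 103]


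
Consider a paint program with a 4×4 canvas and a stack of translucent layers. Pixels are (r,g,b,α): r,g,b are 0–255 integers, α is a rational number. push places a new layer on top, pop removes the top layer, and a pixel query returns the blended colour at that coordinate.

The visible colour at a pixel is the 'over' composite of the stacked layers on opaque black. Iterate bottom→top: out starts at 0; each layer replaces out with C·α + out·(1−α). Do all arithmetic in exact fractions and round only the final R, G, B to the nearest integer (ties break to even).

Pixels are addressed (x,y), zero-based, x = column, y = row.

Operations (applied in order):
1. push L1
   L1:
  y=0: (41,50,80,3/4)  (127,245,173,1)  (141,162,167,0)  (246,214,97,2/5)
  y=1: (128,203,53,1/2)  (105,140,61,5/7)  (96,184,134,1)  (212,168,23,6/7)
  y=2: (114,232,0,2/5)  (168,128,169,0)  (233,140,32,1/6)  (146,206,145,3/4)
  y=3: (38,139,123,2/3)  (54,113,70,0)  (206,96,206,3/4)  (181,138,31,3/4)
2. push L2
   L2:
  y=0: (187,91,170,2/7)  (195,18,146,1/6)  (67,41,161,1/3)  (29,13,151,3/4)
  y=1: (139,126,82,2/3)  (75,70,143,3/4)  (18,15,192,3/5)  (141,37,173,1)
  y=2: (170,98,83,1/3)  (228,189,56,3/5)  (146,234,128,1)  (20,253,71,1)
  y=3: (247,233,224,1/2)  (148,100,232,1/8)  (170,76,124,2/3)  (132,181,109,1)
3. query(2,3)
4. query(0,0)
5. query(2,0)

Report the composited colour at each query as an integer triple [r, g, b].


query (2,3) [L1,L2] — begin 0,0,0
L1 α=3/4: [309/2, 72, 309/2]
L2 α=2/3: [989/6, 224/3, 805/6]
→ [165, 75, 134]

(0,0) stack=L1,L2; from [0,0,0]:
L1 α=3/4: [123/4, 75/2, 60]
L2 α=2/7: [2111/28, 739/14, 640/7]
→ [75, 53, 91]

at x=2,y=0 over L1,L2:
L1 α=0: [0, 0, 0]
L2 α=1/3: [67/3, 41/3, 161/3]
rounded: [22, 14, 54]


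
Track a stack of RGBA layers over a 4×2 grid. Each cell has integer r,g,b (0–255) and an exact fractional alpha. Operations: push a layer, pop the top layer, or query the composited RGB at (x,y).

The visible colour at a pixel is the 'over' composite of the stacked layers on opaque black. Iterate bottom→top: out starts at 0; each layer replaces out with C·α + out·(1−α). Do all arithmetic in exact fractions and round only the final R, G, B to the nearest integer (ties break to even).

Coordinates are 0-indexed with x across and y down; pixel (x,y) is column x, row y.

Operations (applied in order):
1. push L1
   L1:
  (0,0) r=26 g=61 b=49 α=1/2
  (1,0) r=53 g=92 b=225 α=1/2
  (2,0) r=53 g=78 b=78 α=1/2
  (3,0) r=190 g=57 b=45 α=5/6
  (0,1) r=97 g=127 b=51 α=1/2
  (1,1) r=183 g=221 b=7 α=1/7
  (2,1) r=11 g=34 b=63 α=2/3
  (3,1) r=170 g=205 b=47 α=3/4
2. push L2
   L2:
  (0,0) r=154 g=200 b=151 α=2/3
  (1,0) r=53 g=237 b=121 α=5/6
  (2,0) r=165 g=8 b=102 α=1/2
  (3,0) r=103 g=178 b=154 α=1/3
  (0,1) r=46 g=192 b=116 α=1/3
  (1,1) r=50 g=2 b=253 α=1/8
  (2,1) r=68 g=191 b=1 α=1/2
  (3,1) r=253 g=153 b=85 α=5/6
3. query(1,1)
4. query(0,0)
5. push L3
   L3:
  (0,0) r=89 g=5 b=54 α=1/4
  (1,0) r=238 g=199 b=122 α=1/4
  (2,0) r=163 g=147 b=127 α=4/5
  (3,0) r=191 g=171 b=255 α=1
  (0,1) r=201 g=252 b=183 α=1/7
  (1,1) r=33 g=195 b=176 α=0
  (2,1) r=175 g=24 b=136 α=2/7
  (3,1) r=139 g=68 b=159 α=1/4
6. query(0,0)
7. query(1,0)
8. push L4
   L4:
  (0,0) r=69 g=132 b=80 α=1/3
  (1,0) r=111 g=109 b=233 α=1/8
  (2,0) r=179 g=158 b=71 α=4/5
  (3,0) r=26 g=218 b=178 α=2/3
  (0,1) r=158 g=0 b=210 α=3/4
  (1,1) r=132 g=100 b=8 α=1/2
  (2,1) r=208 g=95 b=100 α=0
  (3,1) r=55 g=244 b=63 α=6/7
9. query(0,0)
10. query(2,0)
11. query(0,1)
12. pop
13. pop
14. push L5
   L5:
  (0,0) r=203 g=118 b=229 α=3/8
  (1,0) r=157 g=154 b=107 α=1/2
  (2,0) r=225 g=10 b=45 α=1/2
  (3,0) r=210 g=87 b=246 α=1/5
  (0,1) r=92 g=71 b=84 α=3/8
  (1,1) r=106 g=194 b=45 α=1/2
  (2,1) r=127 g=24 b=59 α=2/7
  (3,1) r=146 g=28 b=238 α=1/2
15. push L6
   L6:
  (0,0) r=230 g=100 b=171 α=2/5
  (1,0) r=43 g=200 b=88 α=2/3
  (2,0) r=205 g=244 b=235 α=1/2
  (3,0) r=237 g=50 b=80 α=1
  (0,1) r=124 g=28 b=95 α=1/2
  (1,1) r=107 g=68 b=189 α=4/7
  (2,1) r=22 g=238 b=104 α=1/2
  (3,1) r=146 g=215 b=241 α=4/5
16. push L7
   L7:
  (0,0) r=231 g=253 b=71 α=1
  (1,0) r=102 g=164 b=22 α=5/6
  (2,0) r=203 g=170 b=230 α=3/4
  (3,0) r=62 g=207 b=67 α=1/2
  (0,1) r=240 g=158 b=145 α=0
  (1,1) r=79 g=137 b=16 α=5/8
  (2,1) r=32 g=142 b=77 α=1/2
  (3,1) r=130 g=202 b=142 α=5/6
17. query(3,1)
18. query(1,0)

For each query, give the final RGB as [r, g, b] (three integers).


(1,1) stack=L1,L2; from [0,0,0]:
L1 α=1/7: [183/7, 221/7, 1]
L2 α=1/8: [233/8, 223/8, 65/2]
→ [29, 28, 32]

at x=0,y=0 over L1,L2:
after L1 α=1/2: [13, 61/2, 49/2]
after L2 α=2/3: [107, 287/2, 653/6]
= [107, 144, 109]

at x=0,y=0 over L1,L2,L3:
L1 α=1/2: [13, 61/2, 49/2]
L2 α=2/3: [107, 287/2, 653/6]
L3 α=1/4: [205/2, 871/8, 761/8]
rounded: [102, 109, 95]

query (1,0) [L1,L2,L3] — begin 0,0,0
L1 α=1/2: [53/2, 46, 225/2]
L2 α=5/6: [583/12, 1231/6, 1435/12]
L3 α=1/4: [1535/16, 1629/8, 1923/16]
= [96, 204, 120]

(0,0) stack=L1,L2,L3,L4; from [0,0,0]:
+L1 (α=1/2) → [13, 61/2, 49/2]
+L2 (α=2/3) → [107, 287/2, 653/6]
+L3 (α=1/4) → [205/2, 871/8, 761/8]
+L4 (α=1/3) → [274/3, 1399/12, 1081/12]
→ [91, 117, 90]

at x=2,y=0 over L1,L2,L3,L4:
+L1 (α=1/2) → [53/2, 39, 39]
+L2 (α=1/2) → [383/4, 47/2, 141/2]
+L3 (α=4/5) → [2991/20, 1223/10, 1157/10]
+L4 (α=4/5) → [17311/100, 7543/50, 3997/50]
= [173, 151, 80]

at x=0,y=1 over L1,L2,L3,L4:
after L1 α=1/2: [97/2, 127/2, 51/2]
after L2 α=1/3: [143/3, 319/3, 167/3]
after L3 α=1/7: [487/7, 890/7, 517/7]
after L4 α=3/4: [3805/28, 445/14, 4927/28]
= [136, 32, 176]

(3,1) stack=L1,L2,L5,L6,L7; from [0,0,0]:
after L1 α=3/4: [255/2, 615/4, 141/4]
after L2 α=5/6: [2785/12, 1225/8, 1841/24]
after L5 α=1/2: [4537/24, 1449/16, 7553/48]
after L6 α=4/5: [18553/120, 15209/80, 10765/48]
after L7 α=5/6: [96553/720, 32003/160, 44845/288]
→ [134, 200, 156]

query (1,0) [L1,L2,L5,L6,L7] — begin 0,0,0
L1 α=1/2: [53/2, 46, 225/2]
L2 α=5/6: [583/12, 1231/6, 1435/12]
L5 α=1/2: [2467/24, 2155/12, 2719/24]
L6 α=2/3: [4531/72, 6955/36, 6943/72]
L7 α=5/6: [41251/432, 36475/216, 14863/432]
= [95, 169, 34]


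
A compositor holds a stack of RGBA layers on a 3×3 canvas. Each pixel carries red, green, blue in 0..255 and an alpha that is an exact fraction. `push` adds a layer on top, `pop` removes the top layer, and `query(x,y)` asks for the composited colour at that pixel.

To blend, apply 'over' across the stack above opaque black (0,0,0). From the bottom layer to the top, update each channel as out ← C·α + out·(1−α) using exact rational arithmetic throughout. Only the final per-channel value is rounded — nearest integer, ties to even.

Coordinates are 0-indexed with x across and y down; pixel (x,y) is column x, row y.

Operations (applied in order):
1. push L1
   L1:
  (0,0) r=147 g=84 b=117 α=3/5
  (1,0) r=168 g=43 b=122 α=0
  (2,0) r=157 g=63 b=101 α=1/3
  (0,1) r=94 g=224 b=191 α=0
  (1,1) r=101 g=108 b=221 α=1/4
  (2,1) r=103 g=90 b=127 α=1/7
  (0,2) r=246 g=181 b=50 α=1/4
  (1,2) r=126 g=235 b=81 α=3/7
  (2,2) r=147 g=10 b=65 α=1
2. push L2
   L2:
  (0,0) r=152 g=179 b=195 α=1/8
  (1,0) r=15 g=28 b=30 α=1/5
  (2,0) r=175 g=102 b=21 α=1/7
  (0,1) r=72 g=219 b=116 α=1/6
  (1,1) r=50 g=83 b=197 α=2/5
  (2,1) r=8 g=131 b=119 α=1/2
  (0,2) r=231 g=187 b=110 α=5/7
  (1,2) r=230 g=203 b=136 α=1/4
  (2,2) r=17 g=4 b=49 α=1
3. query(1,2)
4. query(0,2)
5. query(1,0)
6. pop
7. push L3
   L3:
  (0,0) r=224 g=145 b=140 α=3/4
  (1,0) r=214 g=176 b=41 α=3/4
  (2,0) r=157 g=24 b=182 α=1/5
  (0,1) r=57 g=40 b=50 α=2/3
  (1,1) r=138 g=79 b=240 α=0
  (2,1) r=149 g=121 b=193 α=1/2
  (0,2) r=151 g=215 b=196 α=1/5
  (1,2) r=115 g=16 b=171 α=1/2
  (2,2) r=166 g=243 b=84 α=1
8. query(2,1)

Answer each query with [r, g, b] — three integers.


query (1,2) [L1,L2] — begin 0,0,0
+L1 (α=3/7) → [54, 705/7, 243/7]
+L2 (α=1/4) → [98, 884/7, 1681/28]
rounded: [98, 126, 60]

(0,2) stack=L1,L2; from [0,0,0]:
after L1 α=1/4: [123/2, 181/4, 25/2]
after L2 α=5/7: [1278/7, 293/2, 575/7]
→ [183, 146, 82]

(1,0) stack=L1,L2; from [0,0,0]:
L1 α=0: [0, 0, 0]
L2 α=1/5: [3, 28/5, 6]
= [3, 6, 6]

(2,1) stack=L1,L3; from [0,0,0]:
+L1 (α=1/7) → [103/7, 90/7, 127/7]
+L3 (α=1/2) → [573/7, 937/14, 739/7]
rounded: [82, 67, 106]


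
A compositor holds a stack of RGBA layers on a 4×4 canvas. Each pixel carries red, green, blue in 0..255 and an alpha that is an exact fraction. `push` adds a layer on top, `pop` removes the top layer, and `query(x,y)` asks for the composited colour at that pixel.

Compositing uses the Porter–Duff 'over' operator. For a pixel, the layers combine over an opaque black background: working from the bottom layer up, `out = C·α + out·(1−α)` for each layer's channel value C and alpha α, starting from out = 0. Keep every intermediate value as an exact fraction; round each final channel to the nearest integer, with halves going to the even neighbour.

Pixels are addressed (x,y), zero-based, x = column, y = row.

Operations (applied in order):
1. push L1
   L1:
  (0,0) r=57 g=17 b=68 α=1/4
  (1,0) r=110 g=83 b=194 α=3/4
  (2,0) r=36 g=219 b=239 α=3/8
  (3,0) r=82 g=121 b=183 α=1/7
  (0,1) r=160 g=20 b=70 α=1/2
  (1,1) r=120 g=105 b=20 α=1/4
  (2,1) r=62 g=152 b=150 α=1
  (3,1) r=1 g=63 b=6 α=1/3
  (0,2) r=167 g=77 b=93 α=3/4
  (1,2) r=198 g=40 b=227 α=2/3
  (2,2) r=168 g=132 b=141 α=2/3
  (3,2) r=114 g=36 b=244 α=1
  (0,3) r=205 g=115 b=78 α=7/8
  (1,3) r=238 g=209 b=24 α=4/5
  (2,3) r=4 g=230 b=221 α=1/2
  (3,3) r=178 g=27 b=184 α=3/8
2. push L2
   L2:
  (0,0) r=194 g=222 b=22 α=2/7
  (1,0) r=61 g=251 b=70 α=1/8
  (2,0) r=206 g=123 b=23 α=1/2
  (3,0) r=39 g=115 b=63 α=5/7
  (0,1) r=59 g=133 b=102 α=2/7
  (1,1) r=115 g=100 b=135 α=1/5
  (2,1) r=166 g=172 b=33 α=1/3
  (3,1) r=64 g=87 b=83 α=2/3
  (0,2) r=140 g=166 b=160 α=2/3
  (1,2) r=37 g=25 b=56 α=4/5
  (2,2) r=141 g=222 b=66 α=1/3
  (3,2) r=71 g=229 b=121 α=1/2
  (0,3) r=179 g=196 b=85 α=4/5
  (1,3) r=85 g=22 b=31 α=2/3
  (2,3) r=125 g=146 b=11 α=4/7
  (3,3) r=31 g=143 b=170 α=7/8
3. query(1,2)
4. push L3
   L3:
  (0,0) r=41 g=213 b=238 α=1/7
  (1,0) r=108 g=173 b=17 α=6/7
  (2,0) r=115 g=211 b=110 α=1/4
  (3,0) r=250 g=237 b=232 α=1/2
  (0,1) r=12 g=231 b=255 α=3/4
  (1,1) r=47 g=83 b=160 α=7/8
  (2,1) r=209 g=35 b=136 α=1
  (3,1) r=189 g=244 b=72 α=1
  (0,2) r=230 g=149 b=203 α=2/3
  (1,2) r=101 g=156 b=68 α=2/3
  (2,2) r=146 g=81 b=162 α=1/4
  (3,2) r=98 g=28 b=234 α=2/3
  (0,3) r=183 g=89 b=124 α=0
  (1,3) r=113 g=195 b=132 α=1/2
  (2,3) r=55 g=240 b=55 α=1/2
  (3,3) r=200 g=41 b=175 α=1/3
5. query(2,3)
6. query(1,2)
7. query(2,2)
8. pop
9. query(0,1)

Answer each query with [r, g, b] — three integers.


at x=1,y=2 over L1,L2:
L1 α=2/3: [132, 80/3, 454/3]
L2 α=4/5: [56, 76/3, 1126/15]
→ [56, 25, 75]

query (2,3) [L1,L2,L3] — begin 0,0,0
L1 α=1/2: [2, 115, 221/2]
L2 α=4/7: [506/7, 929/7, 751/14]
L3 α=1/2: [891/14, 2609/14, 1521/28]
→ [64, 186, 54]

query (1,2) [L1,L2,L3] — begin 0,0,0
L1 α=2/3: [132, 80/3, 454/3]
L2 α=4/5: [56, 76/3, 1126/15]
L3 α=2/3: [86, 1012/9, 3166/45]
→ [86, 112, 70]

(2,2) stack=L1,L2,L3; from [0,0,0]:
+L1 (α=2/3) → [112, 88, 94]
+L2 (α=1/3) → [365/3, 398/3, 254/3]
+L3 (α=1/4) → [511/4, 479/4, 104]
= [128, 120, 104]

(0,1) stack=L1,L2; from [0,0,0]:
+L1 (α=1/2) → [80, 10, 35]
+L2 (α=2/7) → [74, 316/7, 379/7]
= [74, 45, 54]


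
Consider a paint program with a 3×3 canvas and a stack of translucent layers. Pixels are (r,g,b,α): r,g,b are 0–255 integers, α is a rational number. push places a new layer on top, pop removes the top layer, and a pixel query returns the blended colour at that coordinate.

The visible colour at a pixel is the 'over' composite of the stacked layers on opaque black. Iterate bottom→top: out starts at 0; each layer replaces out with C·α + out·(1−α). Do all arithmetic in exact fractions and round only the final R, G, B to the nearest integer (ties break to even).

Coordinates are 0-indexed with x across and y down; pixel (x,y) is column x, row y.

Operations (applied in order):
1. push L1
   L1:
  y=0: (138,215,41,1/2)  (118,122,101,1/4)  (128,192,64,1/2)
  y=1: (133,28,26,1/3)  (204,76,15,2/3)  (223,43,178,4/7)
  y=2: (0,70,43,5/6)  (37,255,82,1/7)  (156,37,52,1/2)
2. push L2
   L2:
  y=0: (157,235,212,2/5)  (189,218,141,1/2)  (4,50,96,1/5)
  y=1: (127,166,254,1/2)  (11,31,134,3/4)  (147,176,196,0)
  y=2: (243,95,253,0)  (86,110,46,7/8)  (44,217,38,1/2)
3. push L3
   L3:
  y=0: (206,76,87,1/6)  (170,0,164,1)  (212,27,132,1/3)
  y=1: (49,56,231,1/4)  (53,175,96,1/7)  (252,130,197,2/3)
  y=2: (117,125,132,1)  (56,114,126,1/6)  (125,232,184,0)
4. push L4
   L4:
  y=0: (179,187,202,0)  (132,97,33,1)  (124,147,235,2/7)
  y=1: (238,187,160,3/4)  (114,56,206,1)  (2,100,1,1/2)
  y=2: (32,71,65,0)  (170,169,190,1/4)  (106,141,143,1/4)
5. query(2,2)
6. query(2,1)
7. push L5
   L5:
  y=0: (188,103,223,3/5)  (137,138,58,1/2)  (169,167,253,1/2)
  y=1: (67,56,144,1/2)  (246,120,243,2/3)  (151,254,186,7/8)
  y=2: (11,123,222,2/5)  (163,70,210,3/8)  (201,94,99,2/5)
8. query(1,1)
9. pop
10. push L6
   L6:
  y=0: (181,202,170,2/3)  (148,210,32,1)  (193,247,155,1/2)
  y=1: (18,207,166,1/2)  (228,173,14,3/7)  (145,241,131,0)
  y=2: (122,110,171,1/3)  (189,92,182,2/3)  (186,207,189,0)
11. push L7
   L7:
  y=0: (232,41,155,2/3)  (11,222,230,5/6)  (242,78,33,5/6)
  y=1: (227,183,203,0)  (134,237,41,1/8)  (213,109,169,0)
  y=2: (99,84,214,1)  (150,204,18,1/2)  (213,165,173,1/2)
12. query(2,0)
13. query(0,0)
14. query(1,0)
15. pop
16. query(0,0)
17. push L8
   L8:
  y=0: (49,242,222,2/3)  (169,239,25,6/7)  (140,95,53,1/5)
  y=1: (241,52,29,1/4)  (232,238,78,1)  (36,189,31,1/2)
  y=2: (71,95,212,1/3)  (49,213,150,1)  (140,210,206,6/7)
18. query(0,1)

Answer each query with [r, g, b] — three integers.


(2,2) stack=L1,L2,L3,L4; from [0,0,0]:
+L1 (α=1/2) → [78, 37/2, 26]
+L2 (α=1/2) → [61, 471/4, 32]
+L3 (α=0) → [61, 471/4, 32]
+L4 (α=1/4) → [289/4, 1977/16, 239/4]
= [72, 124, 60]

at x=2,y=1 over L1,L2,L3,L4:
after L1 α=4/7: [892/7, 172/7, 712/7]
after L2 α=0: [892/7, 172/7, 712/7]
after L3 α=2/3: [4420/21, 664/7, 3470/21]
after L4 α=1/2: [2231/21, 682/7, 3491/42]
→ [106, 97, 83]

at x=1,y=1 over L1,L2,L3,L4,L5:
L1 α=2/3: [136, 152/3, 10]
L2 α=3/4: [169/4, 431/12, 103]
L3 α=1/7: [613/14, 781/14, 102]
L4 α=1: [114, 56, 206]
L5 α=2/3: [202, 296/3, 692/3]
rounded: [202, 99, 231]

query (2,0) [L1,L2,L3,L4,L6,L7] — begin 0,0,0
after L1 α=1/2: [64, 96, 32]
after L2 α=1/5: [52, 434/5, 224/5]
after L3 α=1/3: [316/3, 1003/15, 1108/15]
after L4 α=2/7: [332/3, 1885/21, 2518/21]
after L6 α=1/2: [911/6, 3536/21, 5773/42]
after L7 α=5/6: [8171/36, 5863/63, 12703/252]
= [227, 93, 50]

query (0,0) [L1,L2,L3,L4,L6,L7] — begin 0,0,0
after L1 α=1/2: [69, 215/2, 41/2]
after L2 α=2/5: [521/5, 317/2, 971/10]
after L3 α=1/6: [727/6, 579/4, 1145/12]
after L4 α=0: [727/6, 579/4, 1145/12]
after L6 α=2/3: [2899/18, 2195/12, 5225/36]
after L7 α=2/3: [11251/54, 3179/36, 16385/108]
= [208, 88, 152]

at x=1,y=0 over L1,L2,L3,L4,L6,L7:
L1 α=1/4: [59/2, 61/2, 101/4]
L2 α=1/2: [437/4, 497/4, 665/8]
L3 α=1: [170, 0, 164]
L4 α=1: [132, 97, 33]
L6 α=1: [148, 210, 32]
L7 α=5/6: [203/6, 220, 197]
= [34, 220, 197]

at x=0,y=0 over L1,L2,L3,L4,L6:
L1 α=1/2: [69, 215/2, 41/2]
L2 α=2/5: [521/5, 317/2, 971/10]
L3 α=1/6: [727/6, 579/4, 1145/12]
L4 α=0: [727/6, 579/4, 1145/12]
L6 α=2/3: [2899/18, 2195/12, 5225/36]
→ [161, 183, 145]

query (0,1) [L1,L2,L3,L4,L6,L8] — begin 0,0,0
L1 α=1/3: [133/3, 28/3, 26/3]
L2 α=1/2: [257/3, 263/3, 394/3]
L3 α=1/4: [153/2, 319/4, 625/4]
L4 α=3/4: [1581/8, 2563/16, 2545/16]
L6 α=1/2: [1725/16, 5875/32, 5201/32]
L8 α=1/4: [9031/64, 19289/128, 16531/128]
= [141, 151, 129]


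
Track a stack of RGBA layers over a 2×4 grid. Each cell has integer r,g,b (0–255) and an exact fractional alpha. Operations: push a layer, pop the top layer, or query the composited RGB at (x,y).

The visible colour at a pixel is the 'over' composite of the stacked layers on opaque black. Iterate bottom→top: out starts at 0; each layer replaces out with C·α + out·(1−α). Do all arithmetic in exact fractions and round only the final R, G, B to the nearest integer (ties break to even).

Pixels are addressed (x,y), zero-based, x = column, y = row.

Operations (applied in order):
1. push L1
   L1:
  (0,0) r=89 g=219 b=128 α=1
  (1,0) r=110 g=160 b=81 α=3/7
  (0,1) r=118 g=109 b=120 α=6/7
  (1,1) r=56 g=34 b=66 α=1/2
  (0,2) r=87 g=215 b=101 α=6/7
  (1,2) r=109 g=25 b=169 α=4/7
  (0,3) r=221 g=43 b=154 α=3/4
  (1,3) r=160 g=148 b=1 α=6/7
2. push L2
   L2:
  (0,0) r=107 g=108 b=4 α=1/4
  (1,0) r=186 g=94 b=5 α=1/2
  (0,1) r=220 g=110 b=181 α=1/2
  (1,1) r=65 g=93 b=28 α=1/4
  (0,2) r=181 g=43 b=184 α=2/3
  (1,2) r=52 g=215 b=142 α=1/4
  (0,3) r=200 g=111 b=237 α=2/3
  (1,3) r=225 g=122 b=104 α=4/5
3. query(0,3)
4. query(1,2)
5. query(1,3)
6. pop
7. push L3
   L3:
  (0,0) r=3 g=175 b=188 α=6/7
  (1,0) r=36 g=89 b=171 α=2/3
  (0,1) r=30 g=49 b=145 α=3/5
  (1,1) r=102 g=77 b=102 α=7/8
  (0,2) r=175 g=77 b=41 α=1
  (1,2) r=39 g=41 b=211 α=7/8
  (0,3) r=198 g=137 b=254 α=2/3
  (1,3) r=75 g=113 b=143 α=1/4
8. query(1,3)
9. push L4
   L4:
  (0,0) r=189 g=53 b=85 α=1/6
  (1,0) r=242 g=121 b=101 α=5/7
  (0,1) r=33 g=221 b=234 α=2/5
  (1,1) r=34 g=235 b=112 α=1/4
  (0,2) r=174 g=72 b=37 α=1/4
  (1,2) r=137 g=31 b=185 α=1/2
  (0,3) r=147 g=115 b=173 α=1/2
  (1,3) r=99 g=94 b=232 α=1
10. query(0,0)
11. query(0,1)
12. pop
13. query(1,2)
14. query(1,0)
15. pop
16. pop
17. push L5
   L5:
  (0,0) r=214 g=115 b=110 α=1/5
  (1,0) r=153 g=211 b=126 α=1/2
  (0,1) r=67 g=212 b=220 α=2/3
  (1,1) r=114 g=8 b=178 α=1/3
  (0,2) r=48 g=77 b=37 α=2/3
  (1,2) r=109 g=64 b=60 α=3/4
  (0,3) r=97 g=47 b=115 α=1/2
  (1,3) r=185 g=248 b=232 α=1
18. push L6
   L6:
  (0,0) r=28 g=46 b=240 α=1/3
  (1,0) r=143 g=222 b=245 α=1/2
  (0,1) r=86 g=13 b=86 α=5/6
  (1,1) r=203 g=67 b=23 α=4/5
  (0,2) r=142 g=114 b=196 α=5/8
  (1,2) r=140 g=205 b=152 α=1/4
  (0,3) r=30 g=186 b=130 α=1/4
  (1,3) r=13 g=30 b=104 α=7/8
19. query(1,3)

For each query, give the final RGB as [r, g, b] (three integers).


(0,3) stack=L1,L2; from [0,0,0]:
L1 α=3/4: [663/4, 129/4, 231/2]
L2 α=2/3: [2263/12, 339/4, 393/2]
→ [189, 85, 196]

(1,2) stack=L1,L2; from [0,0,0]:
+L1 (α=4/7) → [436/7, 100/7, 676/7]
+L2 (α=1/4) → [418/7, 1805/28, 1511/14]
= [60, 64, 108]

at x=1,y=3 over L1,L2:
after L1 α=6/7: [960/7, 888/7, 6/7]
after L2 α=4/5: [1452/7, 4304/35, 2918/35]
rounded: [207, 123, 83]

at x=1,y=3 over L1,L3:
after L1 α=6/7: [960/7, 888/7, 6/7]
after L3 α=1/4: [3405/28, 3455/28, 1019/28]
→ [122, 123, 36]

query (0,0) [L1,L3,L4] — begin 0,0,0
+L1 (α=1) → [89, 219, 128]
+L3 (α=6/7) → [107/7, 1269/7, 1256/7]
+L4 (α=1/6) → [929/21, 3358/21, 6875/42]
rounded: [44, 160, 164]

query (0,1) [L1,L3,L4] — begin 0,0,0
+L1 (α=6/7) → [708/7, 654/7, 720/7]
+L3 (α=3/5) → [2046/35, 2337/35, 897/7]
+L4 (α=2/5) → [8448/175, 22481/175, 5967/35]
→ [48, 128, 170]

at x=1,y=2 over L1,L3:
+L1 (α=4/7) → [436/7, 100/7, 676/7]
+L3 (α=7/8) → [2347/56, 2109/56, 11015/56]
= [42, 38, 197]

at x=1,y=0 over L1,L3:
after L1 α=3/7: [330/7, 480/7, 243/7]
after L3 α=2/3: [278/7, 1726/21, 879/7]
rounded: [40, 82, 126]

at x=1,y=3 over L5,L6:
L5 α=1: [185, 248, 232]
L6 α=7/8: [69/2, 229/4, 120]
rounded: [34, 57, 120]


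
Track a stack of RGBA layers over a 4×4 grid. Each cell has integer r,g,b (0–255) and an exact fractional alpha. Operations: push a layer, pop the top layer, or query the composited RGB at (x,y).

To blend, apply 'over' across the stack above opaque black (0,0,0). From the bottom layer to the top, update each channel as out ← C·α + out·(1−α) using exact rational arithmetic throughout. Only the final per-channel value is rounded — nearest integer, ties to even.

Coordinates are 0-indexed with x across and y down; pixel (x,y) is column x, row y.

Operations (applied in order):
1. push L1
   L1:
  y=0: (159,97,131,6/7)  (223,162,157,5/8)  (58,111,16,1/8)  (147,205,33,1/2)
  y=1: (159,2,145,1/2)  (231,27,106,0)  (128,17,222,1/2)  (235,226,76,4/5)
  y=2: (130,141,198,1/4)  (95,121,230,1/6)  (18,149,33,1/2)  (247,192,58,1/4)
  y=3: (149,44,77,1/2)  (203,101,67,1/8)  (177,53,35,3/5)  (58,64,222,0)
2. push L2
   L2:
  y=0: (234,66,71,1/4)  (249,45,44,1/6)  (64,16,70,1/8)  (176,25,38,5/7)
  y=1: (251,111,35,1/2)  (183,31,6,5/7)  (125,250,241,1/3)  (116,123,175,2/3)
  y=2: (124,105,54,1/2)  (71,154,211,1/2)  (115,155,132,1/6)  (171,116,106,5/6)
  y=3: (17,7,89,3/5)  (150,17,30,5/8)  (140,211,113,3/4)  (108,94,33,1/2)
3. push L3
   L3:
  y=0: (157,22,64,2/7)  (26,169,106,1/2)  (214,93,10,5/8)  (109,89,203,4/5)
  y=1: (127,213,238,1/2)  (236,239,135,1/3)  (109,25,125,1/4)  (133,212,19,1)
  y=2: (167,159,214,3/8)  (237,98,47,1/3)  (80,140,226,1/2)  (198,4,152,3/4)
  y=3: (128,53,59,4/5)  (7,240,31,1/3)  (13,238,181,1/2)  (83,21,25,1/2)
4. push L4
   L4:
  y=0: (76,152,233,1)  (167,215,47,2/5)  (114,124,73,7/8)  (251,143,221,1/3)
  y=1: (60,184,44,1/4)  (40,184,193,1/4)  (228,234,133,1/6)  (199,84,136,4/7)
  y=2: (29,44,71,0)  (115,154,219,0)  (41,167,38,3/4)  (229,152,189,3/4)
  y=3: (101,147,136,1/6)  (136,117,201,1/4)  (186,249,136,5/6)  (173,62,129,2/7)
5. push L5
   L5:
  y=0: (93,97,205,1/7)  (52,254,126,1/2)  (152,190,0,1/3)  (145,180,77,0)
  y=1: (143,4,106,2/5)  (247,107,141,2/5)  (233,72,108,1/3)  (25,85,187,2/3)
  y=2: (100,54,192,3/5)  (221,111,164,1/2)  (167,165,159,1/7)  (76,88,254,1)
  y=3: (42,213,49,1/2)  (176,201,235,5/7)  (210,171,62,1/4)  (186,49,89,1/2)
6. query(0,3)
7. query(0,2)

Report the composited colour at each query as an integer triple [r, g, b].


at x=0,y=3 over L1,L2,L3,L4,L5:
after L1 α=1/2: [149/2, 22, 77/2]
after L2 α=3/5: [40, 13, 344/5]
after L3 α=4/5: [552/5, 45, 1524/25]
after L4 α=1/6: [653/6, 62, 1102/15]
after L5 α=1/2: [905/12, 275/2, 1837/30]
= [75, 138, 61]

query (0,2) [L1,L2,L3,L4,L5] — begin 0,0,0
+L1 (α=1/4) → [65/2, 141/4, 99/2]
+L2 (α=1/2) → [313/4, 561/8, 207/4]
+L3 (α=3/8) → [3569/32, 6621/64, 3603/32]
+L4 (α=0) → [3569/32, 6621/64, 3603/32]
+L5 (α=3/5) → [8369/80, 2361/32, 12819/80]
rounded: [105, 74, 160]


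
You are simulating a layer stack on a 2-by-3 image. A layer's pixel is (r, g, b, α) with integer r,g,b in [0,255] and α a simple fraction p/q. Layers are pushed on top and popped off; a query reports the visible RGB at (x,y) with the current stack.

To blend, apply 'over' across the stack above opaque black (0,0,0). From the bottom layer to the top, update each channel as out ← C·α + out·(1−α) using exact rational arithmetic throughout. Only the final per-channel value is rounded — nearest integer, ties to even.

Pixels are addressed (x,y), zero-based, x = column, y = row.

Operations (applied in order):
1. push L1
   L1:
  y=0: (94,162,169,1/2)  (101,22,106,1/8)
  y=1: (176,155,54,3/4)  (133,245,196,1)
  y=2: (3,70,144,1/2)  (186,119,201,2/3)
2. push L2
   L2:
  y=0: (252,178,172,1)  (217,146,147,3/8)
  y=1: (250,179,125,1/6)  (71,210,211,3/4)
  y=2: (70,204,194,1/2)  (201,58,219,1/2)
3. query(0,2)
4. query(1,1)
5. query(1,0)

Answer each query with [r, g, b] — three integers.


query (0,2) [L1,L2] — begin 0,0,0
after L1 α=1/2: [3/2, 35, 72]
after L2 α=1/2: [143/4, 239/2, 133]
rounded: [36, 120, 133]

(1,1) stack=L1,L2; from [0,0,0]:
after L1 α=1: [133, 245, 196]
after L2 α=3/4: [173/2, 875/4, 829/4]
→ [86, 219, 207]

at x=1,y=0 over L1,L2:
L1 α=1/8: [101/8, 11/4, 53/4]
L2 α=3/8: [5713/64, 1807/32, 2029/32]
rounded: [89, 56, 63]


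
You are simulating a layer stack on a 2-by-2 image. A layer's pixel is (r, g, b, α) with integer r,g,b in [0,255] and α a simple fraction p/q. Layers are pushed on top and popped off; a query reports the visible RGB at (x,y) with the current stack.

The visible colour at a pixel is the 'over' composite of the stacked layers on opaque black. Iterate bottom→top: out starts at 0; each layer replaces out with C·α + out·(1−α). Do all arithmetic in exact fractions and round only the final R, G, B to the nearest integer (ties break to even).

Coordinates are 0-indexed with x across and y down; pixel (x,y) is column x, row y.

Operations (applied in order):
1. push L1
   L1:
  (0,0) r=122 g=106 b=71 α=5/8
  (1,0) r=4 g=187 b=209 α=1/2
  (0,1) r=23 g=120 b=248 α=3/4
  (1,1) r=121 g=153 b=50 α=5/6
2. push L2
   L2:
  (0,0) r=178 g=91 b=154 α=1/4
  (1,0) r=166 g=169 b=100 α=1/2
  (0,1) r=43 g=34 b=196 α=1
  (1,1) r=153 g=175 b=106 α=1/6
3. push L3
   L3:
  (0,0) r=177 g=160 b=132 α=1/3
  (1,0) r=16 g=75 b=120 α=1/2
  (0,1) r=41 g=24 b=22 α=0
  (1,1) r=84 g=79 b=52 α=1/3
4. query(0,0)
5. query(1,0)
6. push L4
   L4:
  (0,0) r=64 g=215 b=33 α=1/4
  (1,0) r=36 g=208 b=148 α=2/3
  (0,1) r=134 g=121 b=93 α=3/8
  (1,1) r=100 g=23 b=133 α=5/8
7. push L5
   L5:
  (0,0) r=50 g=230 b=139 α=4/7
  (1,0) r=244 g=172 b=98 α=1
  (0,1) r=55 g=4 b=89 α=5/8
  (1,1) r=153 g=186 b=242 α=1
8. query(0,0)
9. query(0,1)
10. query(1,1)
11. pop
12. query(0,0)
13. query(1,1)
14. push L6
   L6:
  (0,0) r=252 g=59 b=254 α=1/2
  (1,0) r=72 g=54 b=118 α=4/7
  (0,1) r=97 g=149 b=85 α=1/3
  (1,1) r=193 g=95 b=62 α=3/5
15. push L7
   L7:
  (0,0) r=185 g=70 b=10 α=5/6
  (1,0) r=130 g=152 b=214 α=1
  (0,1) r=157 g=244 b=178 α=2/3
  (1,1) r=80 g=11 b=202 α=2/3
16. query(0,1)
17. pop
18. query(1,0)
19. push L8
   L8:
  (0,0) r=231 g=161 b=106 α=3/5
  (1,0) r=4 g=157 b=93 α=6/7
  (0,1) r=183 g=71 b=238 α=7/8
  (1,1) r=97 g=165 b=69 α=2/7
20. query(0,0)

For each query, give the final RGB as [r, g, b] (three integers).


at x=0,y=0 over L1,L2,L3:
+L1 (α=5/8) → [305/4, 265/4, 355/8]
+L2 (α=1/4) → [1627/16, 1159/16, 2297/32]
+L3 (α=1/3) → [3043/24, 813/8, 4409/48]
= [127, 102, 92]

(1,0) stack=L1,L2,L3; from [0,0,0]:
L1 α=1/2: [2, 187/2, 209/2]
L2 α=1/2: [84, 525/4, 409/4]
L3 α=1/2: [50, 825/8, 889/8]
→ [50, 103, 111]

query (0,0) [L1,L2,L3,L4,L5] — begin 0,0,0
L1 α=5/8: [305/4, 265/4, 355/8]
L2 α=1/4: [1627/16, 1159/16, 2297/32]
L3 α=1/3: [3043/24, 813/8, 4409/48]
L4 α=1/4: [3555/32, 4159/32, 4937/64]
L5 α=4/7: [17065/224, 41917/224, 50395/448]
→ [76, 187, 112]

query (0,1) [L1,L2,L3,L4,L5] — begin 0,0,0
after L1 α=3/4: [69/4, 90, 186]
after L2 α=1: [43, 34, 196]
after L3 α=0: [43, 34, 196]
after L4 α=3/8: [617/8, 533/8, 1259/8]
after L5 α=5/8: [4051/64, 1759/64, 7337/64]
→ [63, 27, 115]

(1,1) stack=L1,L2,L3,L4,L5; from [0,0,0]:
L1 α=5/6: [605/6, 255/2, 125/3]
L2 α=1/6: [3943/36, 1625/12, 943/18]
L3 α=1/3: [5455/54, 2099/18, 1411/27]
L4 α=5/8: [14455/144, 2789/48, 1849/18]
L5 α=1: [153, 186, 242]
rounded: [153, 186, 242]

query (0,0) [L1,L2,L3,L4] — begin 0,0,0
+L1 (α=5/8) → [305/4, 265/4, 355/8]
+L2 (α=1/4) → [1627/16, 1159/16, 2297/32]
+L3 (α=1/3) → [3043/24, 813/8, 4409/48]
+L4 (α=1/4) → [3555/32, 4159/32, 4937/64]
= [111, 130, 77]

query (1,1) [L1,L2,L3,L4] — begin 0,0,0
+L1 (α=5/6) → [605/6, 255/2, 125/3]
+L2 (α=1/6) → [3943/36, 1625/12, 943/18]
+L3 (α=1/3) → [5455/54, 2099/18, 1411/27]
+L4 (α=5/8) → [14455/144, 2789/48, 1849/18]
= [100, 58, 103]

(0,1) stack=L1,L2,L3,L4,L6,L7; from [0,0,0]:
L1 α=3/4: [69/4, 90, 186]
L2 α=1: [43, 34, 196]
L3 α=0: [43, 34, 196]
L4 α=3/8: [617/8, 533/8, 1259/8]
L6 α=1/3: [335/4, 1129/12, 533/4]
L7 α=2/3: [1591/12, 6985/36, 1957/12]
→ [133, 194, 163]

(1,0) stack=L1,L2,L3,L4,L6; from [0,0,0]:
+L1 (α=1/2) → [2, 187/2, 209/2]
+L2 (α=1/2) → [84, 525/4, 409/4]
+L3 (α=1/2) → [50, 825/8, 889/8]
+L4 (α=2/3) → [122/3, 4153/24, 3257/24]
+L6 (α=4/7) → [410/7, 5881/56, 7033/56]
→ [59, 105, 126]

query (0,0) [L1,L2,L3,L4,L6,L8] — begin 0,0,0
+L1 (α=5/8) → [305/4, 265/4, 355/8]
+L2 (α=1/4) → [1627/16, 1159/16, 2297/32]
+L3 (α=1/3) → [3043/24, 813/8, 4409/48]
+L4 (α=1/4) → [3555/32, 4159/32, 4937/64]
+L6 (α=1/2) → [11619/64, 6047/64, 21193/128]
+L8 (α=3/5) → [6759/32, 21503/160, 8309/64]
= [211, 134, 130]


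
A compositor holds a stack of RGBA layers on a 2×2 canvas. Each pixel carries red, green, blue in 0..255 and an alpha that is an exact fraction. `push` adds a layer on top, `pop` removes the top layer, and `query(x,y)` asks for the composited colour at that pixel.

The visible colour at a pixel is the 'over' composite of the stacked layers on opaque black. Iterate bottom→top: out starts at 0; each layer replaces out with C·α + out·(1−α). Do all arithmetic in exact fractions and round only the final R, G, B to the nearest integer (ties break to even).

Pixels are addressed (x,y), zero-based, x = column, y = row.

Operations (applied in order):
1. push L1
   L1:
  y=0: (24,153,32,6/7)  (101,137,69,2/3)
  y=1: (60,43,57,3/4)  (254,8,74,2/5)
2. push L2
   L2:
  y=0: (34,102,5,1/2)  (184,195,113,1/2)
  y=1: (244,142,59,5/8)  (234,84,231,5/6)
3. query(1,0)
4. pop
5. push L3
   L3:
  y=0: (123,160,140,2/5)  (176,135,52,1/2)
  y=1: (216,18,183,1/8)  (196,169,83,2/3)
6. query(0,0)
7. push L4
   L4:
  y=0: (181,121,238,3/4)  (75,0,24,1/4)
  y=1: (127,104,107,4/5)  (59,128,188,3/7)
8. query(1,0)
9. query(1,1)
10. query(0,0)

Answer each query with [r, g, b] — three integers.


(1,0) stack=L1,L2; from [0,0,0]:
L1 α=2/3: [202/3, 274/3, 46]
L2 α=1/2: [377/3, 859/6, 159/2]
→ [126, 143, 80]

query (0,0) [L1,L3] — begin 0,0,0
L1 α=6/7: [144/7, 918/7, 192/7]
L3 α=2/5: [2154/35, 4994/35, 2536/35]
rounded: [62, 143, 72]

query (1,0) [L1,L3,L4] — begin 0,0,0
L1 α=2/3: [202/3, 274/3, 46]
L3 α=1/2: [365/3, 679/6, 49]
L4 α=1/4: [110, 679/8, 171/4]
→ [110, 85, 43]

at x=1,y=1 over L1,L3,L4:
+L1 (α=2/5) → [508/5, 16/5, 148/5]
+L3 (α=2/3) → [2468/15, 1706/15, 326/5]
+L4 (α=3/7) → [12527/105, 12584/105, 4124/35]
= [119, 120, 118]

at x=0,y=0 over L1,L3,L4:
+L1 (α=6/7) → [144/7, 918/7, 192/7]
+L3 (α=2/5) → [2154/35, 4994/35, 2536/35]
+L4 (α=3/4) → [21159/140, 17699/140, 13763/70]
= [151, 126, 197]


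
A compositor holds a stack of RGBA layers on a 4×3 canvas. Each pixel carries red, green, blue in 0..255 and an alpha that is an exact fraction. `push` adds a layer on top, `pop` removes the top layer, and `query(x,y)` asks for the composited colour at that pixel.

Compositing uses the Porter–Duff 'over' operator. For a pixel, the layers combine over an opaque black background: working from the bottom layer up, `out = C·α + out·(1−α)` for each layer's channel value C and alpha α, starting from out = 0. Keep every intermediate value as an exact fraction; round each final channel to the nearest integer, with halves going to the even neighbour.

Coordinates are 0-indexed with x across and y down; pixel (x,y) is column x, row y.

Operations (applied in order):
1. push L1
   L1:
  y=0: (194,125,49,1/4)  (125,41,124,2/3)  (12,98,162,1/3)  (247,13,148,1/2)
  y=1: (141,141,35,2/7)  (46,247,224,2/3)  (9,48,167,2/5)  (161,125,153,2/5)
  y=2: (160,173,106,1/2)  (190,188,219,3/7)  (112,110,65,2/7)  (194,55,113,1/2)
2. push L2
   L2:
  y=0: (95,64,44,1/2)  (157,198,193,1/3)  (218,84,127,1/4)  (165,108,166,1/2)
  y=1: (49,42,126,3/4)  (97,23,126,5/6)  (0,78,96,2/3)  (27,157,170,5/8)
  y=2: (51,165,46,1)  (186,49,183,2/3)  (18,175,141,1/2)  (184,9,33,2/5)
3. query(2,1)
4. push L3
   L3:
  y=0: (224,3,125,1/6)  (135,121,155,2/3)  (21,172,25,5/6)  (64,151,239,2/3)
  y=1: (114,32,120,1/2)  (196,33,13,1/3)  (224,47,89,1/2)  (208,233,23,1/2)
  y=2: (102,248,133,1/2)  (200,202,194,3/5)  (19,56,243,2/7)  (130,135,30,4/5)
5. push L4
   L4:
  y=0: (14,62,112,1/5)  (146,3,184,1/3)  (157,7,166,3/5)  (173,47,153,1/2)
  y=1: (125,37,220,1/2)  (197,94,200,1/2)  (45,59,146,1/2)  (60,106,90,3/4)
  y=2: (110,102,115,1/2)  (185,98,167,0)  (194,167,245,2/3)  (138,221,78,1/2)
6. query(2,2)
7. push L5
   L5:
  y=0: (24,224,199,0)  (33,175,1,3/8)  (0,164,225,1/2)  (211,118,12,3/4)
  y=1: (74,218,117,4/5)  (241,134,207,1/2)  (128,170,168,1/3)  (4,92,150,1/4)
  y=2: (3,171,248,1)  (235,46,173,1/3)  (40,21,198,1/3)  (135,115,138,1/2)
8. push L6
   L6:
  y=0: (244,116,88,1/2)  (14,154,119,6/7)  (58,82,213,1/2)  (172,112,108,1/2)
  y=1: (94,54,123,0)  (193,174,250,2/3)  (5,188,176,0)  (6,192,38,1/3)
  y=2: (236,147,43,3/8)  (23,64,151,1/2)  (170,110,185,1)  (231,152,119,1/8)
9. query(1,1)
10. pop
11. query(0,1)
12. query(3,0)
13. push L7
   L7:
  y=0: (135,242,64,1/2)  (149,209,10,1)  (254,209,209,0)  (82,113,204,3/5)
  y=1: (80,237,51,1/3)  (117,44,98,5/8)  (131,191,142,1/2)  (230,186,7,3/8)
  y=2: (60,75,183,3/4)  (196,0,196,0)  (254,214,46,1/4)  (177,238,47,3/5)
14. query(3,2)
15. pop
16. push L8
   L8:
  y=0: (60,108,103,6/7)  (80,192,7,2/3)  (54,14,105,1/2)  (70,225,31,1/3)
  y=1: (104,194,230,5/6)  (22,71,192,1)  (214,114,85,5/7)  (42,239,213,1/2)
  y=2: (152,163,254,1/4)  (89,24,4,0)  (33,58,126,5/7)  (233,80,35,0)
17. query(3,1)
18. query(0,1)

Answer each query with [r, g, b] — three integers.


query (2,1) [L1,L2] — begin 0,0,0
+L1 (α=2/5) → [18/5, 96/5, 334/5]
+L2 (α=2/3) → [6/5, 292/5, 1294/15]
→ [1, 58, 86]

query (2,2) [L1,L2,L3,L4] — begin 0,0,0
after L1 α=2/7: [32, 220/7, 130/7]
after L2 α=1/2: [25, 1445/14, 1117/14]
after L3 α=2/7: [163/7, 8793/98, 12389/98]
after L4 α=2/3: [2879/21, 41525/294, 60409/294]
rounded: [137, 141, 205]

query (1,1) [L1,L2,L3,L4,L5,L6] — begin 0,0,0
after L1 α=2/3: [92/3, 494/3, 448/3]
after L2 α=5/6: [1547/18, 839/18, 1169/9]
after L3 α=1/3: [3311/27, 1136/27, 2455/27]
after L4 α=1/2: [4315/27, 1837/27, 7855/54]
after L5 α=1/2: [5411/27, 5455/54, 19033/108]
after L6 α=2/3: [15833/81, 24247/162, 73033/324]
→ [195, 150, 225]

at x=0,y=1 over L1,L2,L3,L4,L5:
L1 α=2/7: [282/7, 282/7, 10]
L2 α=3/4: [1311/28, 291/7, 97]
L3 α=1/2: [4503/56, 515/14, 217/2]
L4 α=1/2: [11503/112, 1033/28, 657/4]
L5 α=4/5: [8931/112, 25449/140, 2529/20]
rounded: [80, 182, 126]

at x=3,y=0 over L1,L2,L3,L4,L5:
after L1 α=1/2: [247/2, 13/2, 74]
after L2 α=1/2: [577/4, 229/4, 120]
after L3 α=2/3: [363/4, 479/4, 598/3]
after L4 α=1/2: [1055/8, 667/8, 1057/6]
after L5 α=3/4: [6119/32, 3499/32, 1273/24]
= [191, 109, 53]

at x=3,y=2 over L1,L2,L3,L4,L5,L7:
+L1 (α=1/2) → [97, 55/2, 113/2]
+L2 (α=2/5) → [659/5, 201/10, 471/10]
+L3 (α=4/5) → [3259/25, 5601/50, 1671/50]
+L4 (α=1/2) → [6709/50, 16651/100, 5571/100]
+L5 (α=1/2) → [13459/100, 28151/200, 19371/200]
+L7 (α=3/5) → [40009/250, 99551/500, 33471/500]
rounded: [160, 199, 67]

at x=3,y=1 over L1,L2,L3,L4,L5,L8:
L1 α=2/5: [322/5, 50, 306/5]
L2 α=5/8: [1641/40, 935/8, 646/5]
L3 α=1/2: [9961/80, 2799/16, 761/10]
L4 α=3/4: [24361/320, 7887/64, 3461/40]
L5 α=1/4: [74363/1280, 29549/256, 16383/160]
L8 α=1/2: [128123/2560, 90733/512, 50463/320]
= [50, 177, 158]

at x=0,y=1 over L1,L2,L3,L4,L5,L8:
L1 α=2/7: [282/7, 282/7, 10]
L2 α=3/4: [1311/28, 291/7, 97]
L3 α=1/2: [4503/56, 515/14, 217/2]
L4 α=1/2: [11503/112, 1033/28, 657/4]
L5 α=4/5: [8931/112, 25449/140, 2529/20]
L8 α=5/6: [67171/672, 161249/840, 25529/120]
rounded: [100, 192, 213]
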